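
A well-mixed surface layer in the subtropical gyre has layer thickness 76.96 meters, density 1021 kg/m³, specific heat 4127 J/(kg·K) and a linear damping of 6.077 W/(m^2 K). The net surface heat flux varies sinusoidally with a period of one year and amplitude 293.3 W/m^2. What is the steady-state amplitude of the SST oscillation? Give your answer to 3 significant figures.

Areal heat capacity C = ρ c_p D = 1021 × 4127 × 76.96 = 3.24×10^8 J/(m²·K).
Angular frequency ω = 2π / T = 2π / 3.15×10^7 s = 1.99×10^-7 s⁻¹.
√((Cω)² + λ²) = √((64.6)² + 6.077²) = 64.9 W/(m²·K).
Amplitude A = F₀ / √((Cω)²+λ²) = 293.3 / 64.9 = 4.52 K.

4.52 K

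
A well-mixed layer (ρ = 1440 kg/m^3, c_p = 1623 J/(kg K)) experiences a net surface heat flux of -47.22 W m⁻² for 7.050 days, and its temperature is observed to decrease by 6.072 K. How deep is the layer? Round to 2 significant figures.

Heat input Q = F Δt = -47.22 × 6.09×10^5 s = -2.88×10^7 J/m².
Required areal heat capacity C = Q / ΔT = 4.74×10^6 J/(m²·K).
Depth D = C / (ρ c_p) = 4.74×10^6 / (1440 × 1623) = 2.03 m.

2.0 m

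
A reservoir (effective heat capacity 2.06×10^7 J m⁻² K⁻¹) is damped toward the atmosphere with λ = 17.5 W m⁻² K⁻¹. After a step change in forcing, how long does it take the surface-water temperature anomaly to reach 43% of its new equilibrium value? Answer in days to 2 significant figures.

Areal heat capacity C = 2.06×10^7 J m⁻² K⁻¹ (given).
τ = C / λ = 2.06×10^7 / 17.5 = 1.18×10^6 s.
Fraction reached: 1 − e^(−t/τ) = 0.43 ⇒ t = −τ ln(1 − 0.43) = τ × 0.562.
t = 6.62×10^5 s = 7.66 days.

7.7 days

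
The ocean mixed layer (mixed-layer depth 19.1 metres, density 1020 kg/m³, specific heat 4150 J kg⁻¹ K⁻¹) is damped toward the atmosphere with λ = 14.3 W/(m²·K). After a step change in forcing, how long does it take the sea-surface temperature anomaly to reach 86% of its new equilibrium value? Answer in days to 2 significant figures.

Areal heat capacity C = ρ c_p D = 1020 × 4150 × 19.1 = 8.09×10^7 J/(m^2 K).
τ = C / λ = 8.09×10^7 / 14.3 = 5.65×10^6 s.
Fraction reached: 1 − e^(−t/τ) = 0.86 ⇒ t = −τ ln(1 − 0.86) = τ × 1.97.
t = 1.11×10^7 s = 129 days.

130 days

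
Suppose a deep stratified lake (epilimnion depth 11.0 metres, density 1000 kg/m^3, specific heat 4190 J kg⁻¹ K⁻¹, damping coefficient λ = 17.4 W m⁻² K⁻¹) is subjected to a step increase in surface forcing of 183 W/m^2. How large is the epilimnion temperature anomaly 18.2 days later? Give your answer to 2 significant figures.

Areal heat capacity C = ρ c_p D = 1000 × 4190 × 11.0 = 4.61×10^7 J m⁻² K⁻¹.
τ = C / λ = 4.61×10^7 / 17.4 = 2.65×10^6 s.
Equilibrium anomaly ΔT_eq = F / λ = 183 / 17.4 = 10.5 K.
t = 18.2 days = 1.57×10^6 s, so t/τ = 0.594.
ΔT(t) = ΔT_eq (1 − e^(−t/τ)) = 10.5 × (1 − e^−0.594) = 4.71 K.

4.7 K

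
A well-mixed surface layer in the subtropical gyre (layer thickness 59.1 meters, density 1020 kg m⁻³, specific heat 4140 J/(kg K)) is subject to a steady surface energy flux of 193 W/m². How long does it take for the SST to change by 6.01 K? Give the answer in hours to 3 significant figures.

Areal heat capacity C = ρ c_p D = 1020 × 4140 × 59.1 = 2.50×10^8 J m⁻² K⁻¹.
Time required: Δt = C ΔT / F = 2.50×10^8 × 6.01 / 193 = 7.77×10^6 s.
In hours: 7.77×10^6 s / (3600 s/hour) = 2160 hours.

2160 hours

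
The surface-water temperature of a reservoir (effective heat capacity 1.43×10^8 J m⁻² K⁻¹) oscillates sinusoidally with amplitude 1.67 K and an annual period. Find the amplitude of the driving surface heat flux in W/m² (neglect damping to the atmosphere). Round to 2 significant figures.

Areal heat capacity C = 1.43×10^8 J m⁻² K⁻¹ (given).
ω = 2π / 3.15×10^7 s = 1.99×10^-7 s⁻¹.
Cω = 1.43×10^8 × 1.99×10^-7 = 28.5 W/(m²·K).
F₀ = A × Cω = 1.67 × 28.5 = 47.6 W/m².

48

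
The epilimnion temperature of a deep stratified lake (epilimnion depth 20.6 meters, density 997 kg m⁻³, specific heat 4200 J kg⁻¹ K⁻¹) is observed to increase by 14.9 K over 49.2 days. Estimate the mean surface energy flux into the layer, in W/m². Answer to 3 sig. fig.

302

Areal heat capacity C = ρ c_p D = 997 × 4200 × 20.6 = 8.63×10^7 J m⁻² K⁻¹.
Required heat per unit area: Q = C ΔT = 8.63×10^7 × 14.9 = 1.29×10^9 J/m².
Flux F = Q / Δt = 1.29×10^9 / 4.25×10^6 s = 302 W/m².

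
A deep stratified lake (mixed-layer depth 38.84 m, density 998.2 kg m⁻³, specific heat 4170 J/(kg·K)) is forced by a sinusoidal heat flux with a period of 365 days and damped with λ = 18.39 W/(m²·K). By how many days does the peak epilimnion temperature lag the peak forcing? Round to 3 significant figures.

61.1 days

Areal heat capacity C = ρ c_p D = 998.2 × 4170 × 38.84 = 1.62×10^8 J/(m²·K).
ω = 2π / 3.15×10^7 s = 1.99×10^-7 s⁻¹.
Phase lag φ = arctan(Cω/λ) = arctan(32.2/18.39) = 1.05 rad.
Time lag = φ / ω = 1.05 / 1.99×10^-7 = 5.28×10^6 s = 61.1 days.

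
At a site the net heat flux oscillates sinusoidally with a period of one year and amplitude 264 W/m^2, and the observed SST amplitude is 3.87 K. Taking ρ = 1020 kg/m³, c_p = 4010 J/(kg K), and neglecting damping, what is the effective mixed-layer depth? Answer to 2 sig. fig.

ω = 2π / 3.15×10^7 s = 1.99×10^-7 s⁻¹.
Required C = F₀ / (A ω) = 264 / (3.87 × 1.99×10^-7) = 3.42×10^8 J/(m²·K).
D = C / (ρ c_p) = 3.42×10^8 / (1020 × 4010) = 83.7 m.

84 m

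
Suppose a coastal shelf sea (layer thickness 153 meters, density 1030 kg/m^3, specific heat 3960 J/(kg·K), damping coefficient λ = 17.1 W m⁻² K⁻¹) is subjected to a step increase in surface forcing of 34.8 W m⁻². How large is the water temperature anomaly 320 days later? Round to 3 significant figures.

Areal heat capacity C = ρ c_p D = 1030 × 3960 × 153 = 6.24×10^8 J m⁻² K⁻¹.
τ = C / λ = 6.24×10^8 / 17.1 = 3.65×10^7 s.
Equilibrium anomaly ΔT_eq = F / λ = 34.8 / 17.1 = 2.04 K.
t = 320 days = 2.76×10^7 s, so t/τ = 0.758.
ΔT(t) = ΔT_eq (1 − e^(−t/τ)) = 2.04 × (1 − e^−0.758) = 1.08 K.

1.08 K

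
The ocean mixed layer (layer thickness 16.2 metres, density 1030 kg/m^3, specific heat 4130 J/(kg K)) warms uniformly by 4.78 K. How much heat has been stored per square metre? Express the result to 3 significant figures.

3.29×10^8

Areal heat capacity C = ρ c_p D = 1030 × 4130 × 16.2 = 6.89×10^7 J/(m^2 K).
ΔQ = C ΔT = 6.89×10^7 × 4.78 = 3.29×10^8 J/m².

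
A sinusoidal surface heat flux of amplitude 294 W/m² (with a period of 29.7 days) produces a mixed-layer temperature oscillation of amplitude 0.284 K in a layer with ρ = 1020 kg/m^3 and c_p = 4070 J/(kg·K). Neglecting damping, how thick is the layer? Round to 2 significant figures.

100 m

ω = 2π / 2.57×10^6 s = 2.45×10^-6 s⁻¹.
Required C = F₀ / (A ω) = 294 / (0.284 × 2.45×10^-6) = 4.23×10^8 J/(m²·K).
D = C / (ρ c_p) = 4.23×10^8 / (1020 × 4070) = 102 m.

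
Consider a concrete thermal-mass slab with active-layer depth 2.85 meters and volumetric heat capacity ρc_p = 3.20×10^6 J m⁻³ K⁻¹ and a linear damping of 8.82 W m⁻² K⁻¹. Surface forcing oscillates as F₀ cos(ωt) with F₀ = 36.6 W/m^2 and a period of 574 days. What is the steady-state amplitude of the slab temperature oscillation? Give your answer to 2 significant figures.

4.1 K

Areal heat capacity C = ρc_p × D = 3.20×10^6 × 2.85 = 9.12×10^6 J m⁻² K⁻¹.
Angular frequency ω = 2π / T = 2π / 4.96×10^7 s = 1.27×10^-7 s⁻¹.
√((Cω)² + λ²) = √((1.16)² + 8.82²) = 8.90 W/(m²·K).
Amplitude A = F₀ / √((Cω)²+λ²) = 36.6 / 8.90 = 4.11 K.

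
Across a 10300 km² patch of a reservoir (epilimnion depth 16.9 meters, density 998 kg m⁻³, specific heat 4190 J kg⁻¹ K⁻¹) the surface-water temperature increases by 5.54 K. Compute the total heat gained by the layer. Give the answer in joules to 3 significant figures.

Areal heat capacity C = ρ c_p D = 998 × 4190 × 16.9 = 7.07×10^7 J m⁻² K⁻¹.
Heat per unit area: q = C ΔT = 7.07×10^7 × 5.54 = 3.92×10^8 J/m².
Total heat: Q = q × A = 3.92×10^8 × (10300 × 10⁶ m²) = 4.03×10^18 J.

4.03×10^18 J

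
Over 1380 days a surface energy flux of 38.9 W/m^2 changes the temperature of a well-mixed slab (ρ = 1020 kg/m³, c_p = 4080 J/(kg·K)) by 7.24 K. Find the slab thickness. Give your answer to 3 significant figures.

154 m

Heat input Q = F Δt = 38.9 × 1.19×10^8 s = 4.64×10^9 J/m².
Required areal heat capacity C = Q / ΔT = 6.41×10^8 J/(m²·K).
Depth D = C / (ρ c_p) = 6.41×10^8 / (1020 × 4080) = 154 m.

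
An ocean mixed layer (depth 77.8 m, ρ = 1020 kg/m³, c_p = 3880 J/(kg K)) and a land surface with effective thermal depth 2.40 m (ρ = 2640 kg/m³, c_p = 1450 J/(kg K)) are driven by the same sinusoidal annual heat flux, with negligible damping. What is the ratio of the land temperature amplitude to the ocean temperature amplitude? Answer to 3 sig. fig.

33.5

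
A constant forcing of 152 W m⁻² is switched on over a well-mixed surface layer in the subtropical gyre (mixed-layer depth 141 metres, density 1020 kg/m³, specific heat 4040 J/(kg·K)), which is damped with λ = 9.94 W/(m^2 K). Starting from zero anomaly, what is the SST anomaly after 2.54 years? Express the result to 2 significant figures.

Areal heat capacity C = ρ c_p D = 1020 × 4040 × 141 = 5.81×10^8 J/(m²·K).
τ = C / λ = 5.81×10^8 / 9.94 = 5.85×10^7 s.
Equilibrium anomaly ΔT_eq = F / λ = 152 / 9.94 = 15.3 K.
t = 2.54 years = 8.02×10^7 s, so t/τ = 1.37.
ΔT(t) = ΔT_eq (1 − e^(−t/τ)) = 15.3 × (1 − e^−1.37) = 11.4 K.

11 K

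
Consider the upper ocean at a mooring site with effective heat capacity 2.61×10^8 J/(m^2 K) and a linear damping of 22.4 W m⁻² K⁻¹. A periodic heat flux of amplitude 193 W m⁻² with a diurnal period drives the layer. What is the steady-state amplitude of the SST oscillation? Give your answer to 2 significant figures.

0.010 K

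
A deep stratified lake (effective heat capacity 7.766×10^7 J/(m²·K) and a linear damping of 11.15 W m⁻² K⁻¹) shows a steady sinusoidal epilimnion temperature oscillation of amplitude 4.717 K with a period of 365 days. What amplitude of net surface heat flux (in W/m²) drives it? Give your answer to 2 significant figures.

90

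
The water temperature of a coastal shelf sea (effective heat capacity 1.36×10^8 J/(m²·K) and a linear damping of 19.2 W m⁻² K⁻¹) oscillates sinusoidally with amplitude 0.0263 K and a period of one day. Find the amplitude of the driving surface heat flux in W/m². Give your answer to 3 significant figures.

260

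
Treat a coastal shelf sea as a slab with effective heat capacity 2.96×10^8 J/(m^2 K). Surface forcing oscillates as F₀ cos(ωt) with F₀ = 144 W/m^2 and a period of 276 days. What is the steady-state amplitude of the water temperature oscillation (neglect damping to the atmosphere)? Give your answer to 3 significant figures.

1.85 K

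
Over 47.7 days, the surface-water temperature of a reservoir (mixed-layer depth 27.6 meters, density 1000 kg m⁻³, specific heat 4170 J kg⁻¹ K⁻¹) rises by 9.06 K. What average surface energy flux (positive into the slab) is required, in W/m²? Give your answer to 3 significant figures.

Areal heat capacity C = ρ c_p D = 1000 × 4170 × 27.6 = 1.15×10^8 J/(m^2 K).
Required heat per unit area: Q = C ΔT = 1.15×10^8 × 9.06 = 1.04×10^9 J/m².
Flux F = Q / Δt = 1.04×10^9 / 4.12×10^6 s = 253 W/m².

253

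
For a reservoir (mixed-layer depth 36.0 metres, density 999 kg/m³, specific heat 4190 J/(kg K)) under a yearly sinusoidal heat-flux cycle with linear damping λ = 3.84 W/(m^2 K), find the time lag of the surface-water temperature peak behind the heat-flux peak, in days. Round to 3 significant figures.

83.9 days

Areal heat capacity C = ρ c_p D = 999 × 4190 × 36.0 = 1.51×10^8 J/(m²·K).
ω = 2π / 3.15×10^7 s = 1.99×10^-7 s⁻¹.
Phase lag φ = arctan(Cω/λ) = arctan(30.0/3.84) = 1.44 rad.
Time lag = φ / ω = 1.44 / 1.99×10^-7 = 7.25×10^6 s = 83.9 days.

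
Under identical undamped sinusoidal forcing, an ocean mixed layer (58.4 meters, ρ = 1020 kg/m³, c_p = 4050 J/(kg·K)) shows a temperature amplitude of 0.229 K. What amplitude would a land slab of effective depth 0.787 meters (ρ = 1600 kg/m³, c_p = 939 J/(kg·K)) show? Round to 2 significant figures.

47 K

C_ocean = 2.41×10^8 J/(m²·K); C_land = 1.18×10^6 J/(m²·K).
A ∝ 1/C ⇒ A_land = A_ocean × C_ocean/C_land = 0.229 × 204 = 46.7 K.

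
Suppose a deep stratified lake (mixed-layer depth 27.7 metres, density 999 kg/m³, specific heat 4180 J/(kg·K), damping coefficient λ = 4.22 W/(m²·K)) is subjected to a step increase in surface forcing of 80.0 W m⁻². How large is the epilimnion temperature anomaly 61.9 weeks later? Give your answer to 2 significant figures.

Areal heat capacity C = ρ c_p D = 999 × 4180 × 27.7 = 1.16×10^8 J/(m²·K).
τ = C / λ = 1.16×10^8 / 4.22 = 2.74×10^7 s.
Equilibrium anomaly ΔT_eq = F / λ = 80.0 / 4.22 = 19.0 K.
t = 61.9 weeks = 3.74×10^7 s, so t/τ = 1.37.
ΔT(t) = ΔT_eq (1 − e^(−t/τ)) = 19.0 × (1 − e^−1.37) = 14.1 K.

14 K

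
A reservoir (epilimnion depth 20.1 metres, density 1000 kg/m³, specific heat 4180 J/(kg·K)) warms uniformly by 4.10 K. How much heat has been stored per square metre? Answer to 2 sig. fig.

Areal heat capacity C = ρ c_p D = 1000 × 4180 × 20.1 = 8.40×10^7 J/(m^2 K).
ΔQ = C ΔT = 8.40×10^7 × 4.10 = 3.44×10^8 J/m².

3.4×10^8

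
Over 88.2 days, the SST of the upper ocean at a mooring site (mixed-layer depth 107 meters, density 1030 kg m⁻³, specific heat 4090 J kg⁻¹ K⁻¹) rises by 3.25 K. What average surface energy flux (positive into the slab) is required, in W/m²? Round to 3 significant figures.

192

Areal heat capacity C = ρ c_p D = 1030 × 4090 × 107 = 4.51×10^8 J/(m^2 K).
Required heat per unit area: Q = C ΔT = 4.51×10^8 × 3.25 = 1.46×10^9 J/m².
Flux F = Q / Δt = 1.46×10^9 / 7.62×10^6 s = 192 W/m².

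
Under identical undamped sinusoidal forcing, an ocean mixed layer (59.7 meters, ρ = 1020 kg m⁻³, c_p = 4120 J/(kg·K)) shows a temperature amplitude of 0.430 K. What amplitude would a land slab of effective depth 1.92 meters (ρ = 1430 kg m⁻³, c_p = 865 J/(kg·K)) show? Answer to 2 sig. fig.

C_ocean = 2.51×10^8 J/(m²·K); C_land = 2.37×10^6 J/(m²·K).
A ∝ 1/C ⇒ A_land = A_ocean × C_ocean/C_land = 0.430 × 106 = 45.4 K.

45 K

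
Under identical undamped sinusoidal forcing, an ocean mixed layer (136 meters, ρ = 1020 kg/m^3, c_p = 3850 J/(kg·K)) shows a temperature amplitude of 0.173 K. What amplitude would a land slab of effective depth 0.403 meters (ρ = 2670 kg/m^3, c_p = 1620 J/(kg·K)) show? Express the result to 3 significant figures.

C_ocean = 5.34×10^8 J/(m²·K); C_land = 1.74×10^6 J/(m²·K).
A ∝ 1/C ⇒ A_land = A_ocean × C_ocean/C_land = 0.173 × 306 = 53.0 K.

53.0 K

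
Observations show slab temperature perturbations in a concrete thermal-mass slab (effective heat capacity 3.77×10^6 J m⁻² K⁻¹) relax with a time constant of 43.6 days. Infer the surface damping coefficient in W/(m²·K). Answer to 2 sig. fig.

Areal heat capacity C = 3.77×10^6 J m⁻² K⁻¹ (given).
τ = 43.6 days = 3.77×10^6 s.
λ = C / τ = 3.77×10^6 / 3.77×10^6 = 1.00 W/(m²·K).

1.0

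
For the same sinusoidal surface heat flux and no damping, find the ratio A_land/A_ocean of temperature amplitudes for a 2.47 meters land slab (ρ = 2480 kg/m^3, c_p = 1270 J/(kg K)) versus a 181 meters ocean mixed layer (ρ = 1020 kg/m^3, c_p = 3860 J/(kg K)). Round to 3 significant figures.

C_ocean = 1020 × 3860 × 181 = 7.13×10^8 J/(m²·K).
C_land = 2480 × 1270 × 2.47 = 7.78×10^6 J/(m²·K).
Undamped amplitude ∝ 1/C, so A_land/A_ocean = C_ocean/C_land = 91.6.

91.6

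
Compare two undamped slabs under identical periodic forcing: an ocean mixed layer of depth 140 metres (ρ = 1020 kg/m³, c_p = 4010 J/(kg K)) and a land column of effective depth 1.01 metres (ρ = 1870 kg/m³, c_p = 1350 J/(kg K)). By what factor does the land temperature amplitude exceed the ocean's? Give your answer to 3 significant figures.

C_ocean = 1020 × 4010 × 140 = 5.73×10^8 J/(m²·K).
C_land = 1870 × 1350 × 1.01 = 2.55×10^6 J/(m²·K).
Undamped amplitude ∝ 1/C, so A_land/A_ocean = C_ocean/C_land = 225.

225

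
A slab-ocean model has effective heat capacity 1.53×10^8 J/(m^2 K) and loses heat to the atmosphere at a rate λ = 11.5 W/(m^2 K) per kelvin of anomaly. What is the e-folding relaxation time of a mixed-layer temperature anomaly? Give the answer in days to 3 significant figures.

Areal heat capacity C = 1.53×10^8 J/(m^2 K) (given).
Relaxation time τ = C / λ = 1.53×10^8 / 11.5 = 1.33×10^7 s.
In days: 1.33×10^7 s / (86400 s/day) = 154 days.

154 days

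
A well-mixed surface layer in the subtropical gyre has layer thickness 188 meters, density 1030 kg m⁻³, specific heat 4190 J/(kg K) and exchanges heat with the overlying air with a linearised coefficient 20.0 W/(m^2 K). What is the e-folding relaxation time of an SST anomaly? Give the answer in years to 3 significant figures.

Areal heat capacity C = ρ c_p D = 1030 × 4190 × 188 = 8.11×10^8 J m⁻² K⁻¹.
Relaxation time τ = C / λ = 8.11×10^8 / 20.0 = 4.06×10^7 s.
In years: 4.06×10^7 s / (3.156×10^7 s/year) = 1.29 years.

1.29 years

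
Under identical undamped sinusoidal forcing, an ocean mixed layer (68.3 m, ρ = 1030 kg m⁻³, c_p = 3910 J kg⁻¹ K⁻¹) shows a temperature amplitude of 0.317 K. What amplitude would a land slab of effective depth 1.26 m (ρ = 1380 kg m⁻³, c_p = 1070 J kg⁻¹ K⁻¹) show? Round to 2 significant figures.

C_ocean = 2.75×10^8 J/(m²·K); C_land = 1.86×10^6 J/(m²·K).
A ∝ 1/C ⇒ A_land = A_ocean × C_ocean/C_land = 0.317 × 148 = 46.9 K.

47 K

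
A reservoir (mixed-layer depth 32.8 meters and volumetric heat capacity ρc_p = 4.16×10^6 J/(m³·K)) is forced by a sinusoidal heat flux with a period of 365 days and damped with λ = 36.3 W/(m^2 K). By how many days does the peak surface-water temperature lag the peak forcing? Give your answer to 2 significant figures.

Areal heat capacity C = ρc_p × D = 4.16×10^6 × 32.8 = 1.36×10^8 J m⁻² K⁻¹.
ω = 2π / 3.15×10^7 s = 1.99×10^-7 s⁻¹.
Phase lag φ = arctan(Cω/λ) = arctan(27.2/36.3) = 0.643 rad.
Time lag = φ / ω = 0.643 / 1.99×10^-7 = 3.23×10^6 s = 37.3 days.

37 days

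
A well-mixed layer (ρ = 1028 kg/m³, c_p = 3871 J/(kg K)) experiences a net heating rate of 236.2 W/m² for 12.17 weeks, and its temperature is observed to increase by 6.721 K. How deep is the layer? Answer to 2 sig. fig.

65 m

Heat input Q = F Δt = 236.2 × 7.36×10^6 s = 1.74×10^9 J/m².
Required areal heat capacity C = Q / ΔT = 2.59×10^8 J/(m²·K).
Depth D = C / (ρ c_p) = 2.59×10^8 / (1028 × 3871) = 65.0 m.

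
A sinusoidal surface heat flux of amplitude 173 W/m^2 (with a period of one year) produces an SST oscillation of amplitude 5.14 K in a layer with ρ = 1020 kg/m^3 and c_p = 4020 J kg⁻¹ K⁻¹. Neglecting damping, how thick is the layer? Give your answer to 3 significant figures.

41.2 m

ω = 2π / 3.15×10^7 s = 1.99×10^-7 s⁻¹.
Required C = F₀ / (A ω) = 173 / (5.14 × 1.99×10^-7) = 1.69×10^8 J/(m²·K).
D = C / (ρ c_p) = 1.69×10^8 / (1020 × 4020) = 41.2 m.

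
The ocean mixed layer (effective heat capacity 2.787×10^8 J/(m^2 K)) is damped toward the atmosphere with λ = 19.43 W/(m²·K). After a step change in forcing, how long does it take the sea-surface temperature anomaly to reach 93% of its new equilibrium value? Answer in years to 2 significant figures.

1.2 years

Areal heat capacity C = 2.787×10^8 J/(m^2 K) (given).
τ = C / λ = 2.79×10^8 / 19.43 = 1.43×10^7 s.
Fraction reached: 1 − e^(−t/τ) = 0.93 ⇒ t = −τ ln(1 − 0.93) = τ × 2.66.
t = 3.81×10^7 s = 1.21 years.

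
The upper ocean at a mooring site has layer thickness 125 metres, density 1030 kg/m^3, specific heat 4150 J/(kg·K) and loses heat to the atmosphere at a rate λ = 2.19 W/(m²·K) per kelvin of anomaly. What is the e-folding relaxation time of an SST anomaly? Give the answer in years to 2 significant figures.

Areal heat capacity C = ρ c_p D = 1030 × 4150 × 125 = 5.34×10^8 J/(m²·K).
Relaxation time τ = C / λ = 5.34×10^8 / 2.19 = 2.44×10^8 s.
In years: 2.44×10^8 s / (3.156×10^7 s/year) = 7.73 years.

7.7 years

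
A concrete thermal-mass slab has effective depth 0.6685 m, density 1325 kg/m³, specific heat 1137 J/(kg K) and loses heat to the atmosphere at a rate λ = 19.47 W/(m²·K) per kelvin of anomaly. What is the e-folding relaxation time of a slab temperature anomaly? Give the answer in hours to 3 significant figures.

14.4 hours

Areal heat capacity C = ρ c_p D = 1325 × 1137 × 0.6685 = 1.01×10^6 J m⁻² K⁻¹.
Relaxation time τ = C / λ = 1.01×10^6 / 19.47 = 51700 s.
In hours: 51700 s / (3600 s/hour) = 14.4 hours.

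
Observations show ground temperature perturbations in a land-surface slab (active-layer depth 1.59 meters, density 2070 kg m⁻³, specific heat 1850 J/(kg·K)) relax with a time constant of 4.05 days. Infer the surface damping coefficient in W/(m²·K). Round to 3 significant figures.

Areal heat capacity C = ρ c_p D = 2070 × 1850 × 1.59 = 6.09×10^6 J/(m²·K).
τ = 4.05 days = 3.50×10^5 s.
λ = C / τ = 6.09×10^6 / 3.50×10^5 = 17.4 W/(m²·K).

17.4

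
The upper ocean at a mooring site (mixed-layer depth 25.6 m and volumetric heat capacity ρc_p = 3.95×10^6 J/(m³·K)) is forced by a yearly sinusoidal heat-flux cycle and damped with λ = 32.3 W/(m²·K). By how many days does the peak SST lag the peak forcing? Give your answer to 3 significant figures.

32.4 days

Areal heat capacity C = ρc_p × D = 3.95×10^6 × 25.6 = 1.01×10^8 J m⁻² K⁻¹.
ω = 2π / 3.15×10^7 s = 1.99×10^-7 s⁻¹.
Phase lag φ = arctan(Cω/λ) = arctan(20.1/32.3) = 0.558 rad.
Time lag = φ / ω = 0.558 / 1.99×10^-7 = 2.80×10^6 s = 32.4 days.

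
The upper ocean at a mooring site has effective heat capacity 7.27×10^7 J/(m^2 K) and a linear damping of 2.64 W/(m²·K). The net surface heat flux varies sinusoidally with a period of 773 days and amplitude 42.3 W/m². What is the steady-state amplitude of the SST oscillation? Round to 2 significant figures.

Areal heat capacity C = 7.27×10^7 J/(m^2 K) (given).
Angular frequency ω = 2π / T = 2π / 6.68×10^7 s = 9.41×10^-8 s⁻¹.
√((Cω)² + λ²) = √((6.84)² + 2.64²) = 7.33 W/(m²·K).
Amplitude A = F₀ / √((Cω)²+λ²) = 42.3 / 7.33 = 5.77 K.

5.8 K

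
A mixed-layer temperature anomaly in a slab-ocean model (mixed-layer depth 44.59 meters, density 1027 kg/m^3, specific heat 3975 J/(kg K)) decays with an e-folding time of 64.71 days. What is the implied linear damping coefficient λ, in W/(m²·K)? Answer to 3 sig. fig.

32.6

Areal heat capacity C = ρ c_p D = 1027 × 3975 × 44.59 = 1.82×10^8 J m⁻² K⁻¹.
τ = 64.71 days = 5.59×10^6 s.
λ = C / τ = 1.82×10^8 / 5.59×10^6 = 32.6 W/(m²·K).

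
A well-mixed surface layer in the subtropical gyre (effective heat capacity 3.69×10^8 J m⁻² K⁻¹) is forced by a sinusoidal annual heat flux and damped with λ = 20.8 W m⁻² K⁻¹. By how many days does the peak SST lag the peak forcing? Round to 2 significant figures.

Areal heat capacity C = 3.69×10^8 J m⁻² K⁻¹ (given).
ω = 2π / 3.15×10^7 s = 1.99×10^-7 s⁻¹.
Phase lag φ = arctan(Cω/λ) = arctan(73.5/20.8) = 1.30 rad.
Time lag = φ / ω = 1.30 / 1.99×10^-7 = 6.50×10^6 s = 75.2 days.

75 days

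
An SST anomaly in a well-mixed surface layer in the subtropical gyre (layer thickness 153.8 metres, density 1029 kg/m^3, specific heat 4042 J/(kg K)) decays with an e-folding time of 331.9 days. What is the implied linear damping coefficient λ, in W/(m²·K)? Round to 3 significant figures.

Areal heat capacity C = ρ c_p D = 1029 × 4042 × 153.8 = 6.40×10^8 J m⁻² K⁻¹.
τ = 331.9 days = 2.87×10^7 s.
λ = C / τ = 6.40×10^8 / 2.87×10^7 = 22.3 W/(m²·K).

22.3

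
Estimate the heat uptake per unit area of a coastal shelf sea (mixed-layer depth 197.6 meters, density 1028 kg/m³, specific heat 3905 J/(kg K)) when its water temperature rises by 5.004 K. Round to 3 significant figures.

Areal heat capacity C = ρ c_p D = 1028 × 3905 × 197.6 = 7.93×10^8 J/(m²·K).
ΔQ = C ΔT = 7.93×10^8 × 5.004 = 3.97×10^9 J/m².

3.97×10^9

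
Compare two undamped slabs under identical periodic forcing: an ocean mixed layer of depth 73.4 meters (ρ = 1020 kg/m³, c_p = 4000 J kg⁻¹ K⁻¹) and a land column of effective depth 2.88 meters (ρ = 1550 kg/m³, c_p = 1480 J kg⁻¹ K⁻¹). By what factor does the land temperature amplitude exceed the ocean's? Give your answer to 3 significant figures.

C_ocean = 1020 × 4000 × 73.4 = 2.99×10^8 J/(m²·K).
C_land = 1550 × 1480 × 2.88 = 6.61×10^6 J/(m²·K).
Undamped amplitude ∝ 1/C, so A_land/A_ocean = C_ocean/C_land = 45.3.

45.3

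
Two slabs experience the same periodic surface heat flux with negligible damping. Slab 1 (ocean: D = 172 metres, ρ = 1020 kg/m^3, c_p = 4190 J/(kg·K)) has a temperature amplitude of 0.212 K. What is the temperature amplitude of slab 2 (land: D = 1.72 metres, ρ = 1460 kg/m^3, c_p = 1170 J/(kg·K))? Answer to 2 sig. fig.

C_ocean = 7.35×10^8 J/(m²·K); C_land = 2.94×10^6 J/(m²·K).
A ∝ 1/C ⇒ A_land = A_ocean × C_ocean/C_land = 0.212 × 250 = 53.0 K.

53 K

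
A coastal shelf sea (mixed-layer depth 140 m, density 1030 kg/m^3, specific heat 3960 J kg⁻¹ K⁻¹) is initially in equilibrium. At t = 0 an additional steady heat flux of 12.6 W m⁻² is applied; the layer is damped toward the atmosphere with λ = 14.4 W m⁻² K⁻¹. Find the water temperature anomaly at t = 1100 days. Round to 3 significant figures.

0.795 K

Areal heat capacity C = ρ c_p D = 1030 × 3960 × 140 = 5.71×10^8 J/(m^2 K).
τ = C / λ = 5.71×10^8 / 14.4 = 3.97×10^7 s.
Equilibrium anomaly ΔT_eq = F / λ = 12.6 / 14.4 = 0.875 K.
t = 1100 days = 9.50×10^7 s, so t/τ = 2.40.
ΔT(t) = ΔT_eq (1 − e^(−t/τ)) = 0.875 × (1 − e^−2.40) = 0.795 K.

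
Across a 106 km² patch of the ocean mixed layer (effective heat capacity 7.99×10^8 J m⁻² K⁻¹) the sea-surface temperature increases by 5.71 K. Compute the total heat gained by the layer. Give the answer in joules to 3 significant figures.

4.84×10^17 J

Areal heat capacity C = 7.99×10^8 J m⁻² K⁻¹ (given).
Heat per unit area: q = C ΔT = 7.99×10^8 × 5.71 = 4.56×10^9 J/m².
Total heat: Q = q × A = 4.56×10^9 × (106 × 10⁶ m²) = 4.84×10^17 J.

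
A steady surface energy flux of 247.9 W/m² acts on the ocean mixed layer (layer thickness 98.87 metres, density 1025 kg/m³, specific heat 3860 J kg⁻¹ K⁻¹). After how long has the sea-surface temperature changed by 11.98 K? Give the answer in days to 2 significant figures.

220 days

Areal heat capacity C = ρ c_p D = 1025 × 3860 × 98.87 = 3.91×10^8 J m⁻² K⁻¹.
Time required: Δt = C ΔT / F = 3.91×10^8 × 11.98 / 247.9 = 1.89×10^7 s.
In days: 1.89×10^7 s / (86400 s/day) = 219 days.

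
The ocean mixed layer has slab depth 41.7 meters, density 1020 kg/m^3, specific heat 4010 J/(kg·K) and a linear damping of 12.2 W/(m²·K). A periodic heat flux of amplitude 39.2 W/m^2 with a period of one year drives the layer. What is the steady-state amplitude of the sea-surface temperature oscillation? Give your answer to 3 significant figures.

1.09 K

Areal heat capacity C = ρ c_p D = 1020 × 4010 × 41.7 = 1.71×10^8 J m⁻² K⁻¹.
Angular frequency ω = 2π / T = 2π / 3.15×10^7 s = 1.99×10^-7 s⁻¹.
√((Cω)² + λ²) = √((34.0)² + 12.2²) = 36.1 W/(m²·K).
Amplitude A = F₀ / √((Cω)²+λ²) = 39.2 / 36.1 = 1.09 K.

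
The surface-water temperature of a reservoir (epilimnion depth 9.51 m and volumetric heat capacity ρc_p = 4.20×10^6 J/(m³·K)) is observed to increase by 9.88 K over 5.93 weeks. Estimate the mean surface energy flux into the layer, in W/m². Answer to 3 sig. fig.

110

Areal heat capacity C = ρc_p × D = 4.20×10^6 × 9.51 = 3.99×10^7 J/(m²·K).
Required heat per unit area: Q = C ΔT = 3.99×10^7 × 9.88 = 3.95×10^8 J/m².
Flux F = Q / Δt = 3.95×10^8 / 3.59×10^6 s = 110 W/m².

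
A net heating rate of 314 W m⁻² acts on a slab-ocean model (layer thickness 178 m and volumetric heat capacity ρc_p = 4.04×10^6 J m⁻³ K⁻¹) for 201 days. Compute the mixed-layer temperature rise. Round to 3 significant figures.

Areal heat capacity C = ρc_p × D = 4.04×10^6 × 178 = 7.19×10^8 J m⁻² K⁻¹.
Net heat input Q = F Δt = 314 × (201 days × 86400 s/day) = 5.45×10^9 J/m².
ΔT = Q / C = 5.45×10^9 / 7.19×10^8 = 7.58 K.

7.58 K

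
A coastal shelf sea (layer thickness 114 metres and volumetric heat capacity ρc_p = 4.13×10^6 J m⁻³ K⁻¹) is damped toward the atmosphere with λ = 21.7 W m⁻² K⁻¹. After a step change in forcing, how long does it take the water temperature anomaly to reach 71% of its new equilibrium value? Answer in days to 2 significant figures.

310 days

Areal heat capacity C = ρc_p × D = 4.13×10^6 × 114 = 4.71×10^8 J m⁻² K⁻¹.
τ = C / λ = 4.71×10^8 / 21.7 = 2.17×10^7 s.
Fraction reached: 1 − e^(−t/τ) = 0.71 ⇒ t = −τ ln(1 − 0.71) = τ × 1.24.
t = 2.69×10^7 s = 311 days.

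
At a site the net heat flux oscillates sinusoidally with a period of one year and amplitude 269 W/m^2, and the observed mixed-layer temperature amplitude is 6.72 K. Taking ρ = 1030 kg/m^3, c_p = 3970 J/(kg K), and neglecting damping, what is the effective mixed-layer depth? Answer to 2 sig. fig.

ω = 2π / 3.15×10^7 s = 1.99×10^-7 s⁻¹.
Required C = F₀ / (A ω) = 269 / (6.72 × 1.99×10^-7) = 2.01×10^8 J/(m²·K).
D = C / (ρ c_p) = 2.01×10^8 / (1030 × 3970) = 49.1 m.

49 m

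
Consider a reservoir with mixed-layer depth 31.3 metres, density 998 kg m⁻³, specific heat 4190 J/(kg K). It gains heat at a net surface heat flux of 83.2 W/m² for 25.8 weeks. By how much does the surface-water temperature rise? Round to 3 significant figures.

Areal heat capacity C = ρ c_p D = 998 × 4190 × 31.3 = 1.31×10^8 J/(m²·K).
Net heat input Q = F Δt = 83.2 × (25.8 weeks × 6.048×10^5 s/week) = 1.30×10^9 J/m².
ΔT = Q / C = 1.30×10^9 / 1.31×10^8 = 9.92 K.

9.92 K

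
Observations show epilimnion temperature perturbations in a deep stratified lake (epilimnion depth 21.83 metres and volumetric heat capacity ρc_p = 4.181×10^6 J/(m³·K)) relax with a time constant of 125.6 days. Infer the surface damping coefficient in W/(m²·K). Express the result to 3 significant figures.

8.41

Areal heat capacity C = ρc_p × D = 4.181×10^6 × 21.83 = 9.13×10^7 J/(m^2 K).
τ = 125.6 days = 1.09×10^7 s.
λ = C / τ = 9.13×10^7 / 1.09×10^7 = 8.41 W/(m²·K).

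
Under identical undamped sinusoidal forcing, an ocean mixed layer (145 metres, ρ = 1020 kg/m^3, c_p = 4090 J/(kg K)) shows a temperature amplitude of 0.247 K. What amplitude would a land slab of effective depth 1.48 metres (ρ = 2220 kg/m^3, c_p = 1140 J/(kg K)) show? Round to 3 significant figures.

C_ocean = 6.05×10^8 J/(m²·K); C_land = 3.75×10^6 J/(m²·K).
A ∝ 1/C ⇒ A_land = A_ocean × C_ocean/C_land = 0.247 × 161 = 39.9 K.

39.9 K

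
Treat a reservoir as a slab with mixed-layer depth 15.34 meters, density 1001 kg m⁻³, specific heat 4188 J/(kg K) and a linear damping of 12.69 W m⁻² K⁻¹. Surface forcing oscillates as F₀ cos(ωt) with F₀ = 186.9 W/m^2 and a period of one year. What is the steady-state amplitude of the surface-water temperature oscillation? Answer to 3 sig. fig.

Areal heat capacity C = ρ c_p D = 1001 × 4188 × 15.34 = 6.43×10^7 J/(m^2 K).
Angular frequency ω = 2π / T = 2π / 3.15×10^7 s = 1.99×10^-7 s⁻¹.
√((Cω)² + λ²) = √((12.8)² + 12.69²) = 18.0 W/(m²·K).
Amplitude A = F₀ / √((Cω)²+λ²) = 186.9 / 18.0 = 10.4 K.

10.4 K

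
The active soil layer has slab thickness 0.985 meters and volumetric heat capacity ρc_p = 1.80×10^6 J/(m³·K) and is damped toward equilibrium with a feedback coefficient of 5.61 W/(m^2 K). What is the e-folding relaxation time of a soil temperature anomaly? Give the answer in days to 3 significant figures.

Areal heat capacity C = ρc_p × D = 1.80×10^6 × 0.985 = 1.77×10^6 J/(m^2 K).
Relaxation time τ = C / λ = 1.77×10^6 / 5.61 = 3.16×10^5 s.
In days: 3.16×10^5 s / (86400 s/day) = 3.66 days.

3.66 days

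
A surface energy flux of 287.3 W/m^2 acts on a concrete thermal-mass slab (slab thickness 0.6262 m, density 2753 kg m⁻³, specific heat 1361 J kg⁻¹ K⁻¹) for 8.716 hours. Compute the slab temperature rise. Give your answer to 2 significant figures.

3.8 K

Areal heat capacity C = ρ c_p D = 2753 × 1361 × 0.6262 = 2.35×10^6 J m⁻² K⁻¹.
Net heat input Q = F Δt = 287.3 × (8.716 hours × 3600 s/hour) = 9.01×10^6 J/m².
ΔT = Q / C = 9.01×10^6 / 2.35×10^6 = 3.84 K.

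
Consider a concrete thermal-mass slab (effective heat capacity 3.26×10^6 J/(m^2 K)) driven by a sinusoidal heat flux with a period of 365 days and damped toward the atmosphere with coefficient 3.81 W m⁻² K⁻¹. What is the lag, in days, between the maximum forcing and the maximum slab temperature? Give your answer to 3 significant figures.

9.81 days

Areal heat capacity C = 3.26×10^6 J/(m^2 K) (given).
ω = 2π / 3.15×10^7 s = 1.99×10^-7 s⁻¹.
Phase lag φ = arctan(Cω/λ) = arctan(0.650/3.81) = 0.169 rad.
Time lag = φ / ω = 0.169 / 1.99×10^-7 = 8.47×10^5 s = 9.81 days.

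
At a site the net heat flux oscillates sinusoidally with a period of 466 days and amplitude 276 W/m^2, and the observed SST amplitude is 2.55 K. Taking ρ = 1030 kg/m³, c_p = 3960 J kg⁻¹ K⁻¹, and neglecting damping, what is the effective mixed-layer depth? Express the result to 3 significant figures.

170 m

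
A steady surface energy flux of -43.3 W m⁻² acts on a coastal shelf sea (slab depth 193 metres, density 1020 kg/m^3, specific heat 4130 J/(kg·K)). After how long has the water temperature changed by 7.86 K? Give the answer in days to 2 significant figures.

1700 days

Areal heat capacity C = ρ c_p D = 1020 × 4130 × 193 = 8.13×10^8 J/(m^2 K).
Time required: Δt = C ΔT / F = 8.13×10^8 × -7.86 / -43.3 = 1.48×10^8 s.
In days: 1.48×10^8 s / (86400 s/day) = 1710 days.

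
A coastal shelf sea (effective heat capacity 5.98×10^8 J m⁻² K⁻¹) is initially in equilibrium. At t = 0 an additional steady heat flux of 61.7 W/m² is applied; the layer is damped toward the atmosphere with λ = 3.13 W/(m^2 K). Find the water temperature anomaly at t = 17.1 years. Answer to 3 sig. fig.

Areal heat capacity C = 5.98×10^8 J m⁻² K⁻¹ (given).
τ = C / λ = 5.98×10^8 / 3.13 = 1.91×10^8 s.
Equilibrium anomaly ΔT_eq = F / λ = 61.7 / 3.13 = 19.7 K.
t = 17.1 years = 5.40×10^8 s, so t/τ = 2.82.
ΔT(t) = ΔT_eq (1 − e^(−t/τ)) = 19.7 × (1 − e^−2.82) = 18.5 K.

18.5 K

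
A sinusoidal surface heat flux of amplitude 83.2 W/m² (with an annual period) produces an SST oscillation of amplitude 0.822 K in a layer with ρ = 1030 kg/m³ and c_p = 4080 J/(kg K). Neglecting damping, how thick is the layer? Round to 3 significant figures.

121 m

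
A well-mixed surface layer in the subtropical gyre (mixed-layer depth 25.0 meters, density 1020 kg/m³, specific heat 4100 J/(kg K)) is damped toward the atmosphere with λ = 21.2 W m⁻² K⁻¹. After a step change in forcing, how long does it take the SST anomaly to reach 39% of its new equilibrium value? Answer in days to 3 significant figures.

Areal heat capacity C = ρ c_p D = 1020 × 4100 × 25.0 = 1.05×10^8 J m⁻² K⁻¹.
τ = C / λ = 1.05×10^8 / 21.2 = 4.93×10^6 s.
Fraction reached: 1 − e^(−t/τ) = 0.39 ⇒ t = −τ ln(1 − 0.39) = τ × 0.494.
t = 2.44×10^6 s = 28.2 days.

28.2 days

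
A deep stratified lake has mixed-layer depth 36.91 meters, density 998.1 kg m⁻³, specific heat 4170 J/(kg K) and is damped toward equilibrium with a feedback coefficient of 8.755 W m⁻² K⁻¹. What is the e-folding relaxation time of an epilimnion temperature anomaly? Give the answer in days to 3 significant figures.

Areal heat capacity C = ρ c_p D = 998.1 × 4170 × 36.91 = 1.54×10^8 J m⁻² K⁻¹.
Relaxation time τ = C / λ = 1.54×10^8 / 8.755 = 1.75×10^7 s.
In days: 1.75×10^7 s / (86400 s/day) = 203 days.

203 days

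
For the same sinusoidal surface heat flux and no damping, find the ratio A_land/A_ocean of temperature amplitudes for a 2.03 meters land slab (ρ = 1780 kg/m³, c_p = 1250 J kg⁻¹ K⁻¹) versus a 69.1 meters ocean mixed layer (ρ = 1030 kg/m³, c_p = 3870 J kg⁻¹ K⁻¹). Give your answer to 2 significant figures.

C_ocean = 1030 × 3870 × 69.1 = 2.75×10^8 J/(m²·K).
C_land = 1780 × 1250 × 2.03 = 4.52×10^6 J/(m²·K).
Undamped amplitude ∝ 1/C, so A_land/A_ocean = C_ocean/C_land = 61.0.

61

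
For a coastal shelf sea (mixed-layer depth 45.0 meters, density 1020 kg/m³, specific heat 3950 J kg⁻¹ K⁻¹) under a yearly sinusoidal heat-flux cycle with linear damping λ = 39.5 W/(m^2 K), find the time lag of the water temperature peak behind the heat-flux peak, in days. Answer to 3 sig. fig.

43.0 days

Areal heat capacity C = ρ c_p D = 1020 × 3950 × 45.0 = 1.81×10^8 J/(m^2 K).
ω = 2π / 3.15×10^7 s = 1.99×10^-7 s⁻¹.
Phase lag φ = arctan(Cω/λ) = arctan(36.1/39.5) = 0.741 rad.
Time lag = φ / ω = 0.741 / 1.99×10^-7 = 3.72×10^6 s = 43.0 days.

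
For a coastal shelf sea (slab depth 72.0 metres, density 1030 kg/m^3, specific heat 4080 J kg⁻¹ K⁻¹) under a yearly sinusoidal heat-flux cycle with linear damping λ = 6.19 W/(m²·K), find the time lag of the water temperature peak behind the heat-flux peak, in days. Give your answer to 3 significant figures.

Areal heat capacity C = ρ c_p D = 1030 × 4080 × 72.0 = 3.03×10^8 J m⁻² K⁻¹.
ω = 2π / 3.15×10^7 s = 1.99×10^-7 s⁻¹.
Phase lag φ = arctan(Cω/λ) = arctan(60.3/6.19) = 1.47 rad.
Time lag = φ / ω = 1.47 / 1.99×10^-7 = 7.37×10^6 s = 85.3 days.

85.3 days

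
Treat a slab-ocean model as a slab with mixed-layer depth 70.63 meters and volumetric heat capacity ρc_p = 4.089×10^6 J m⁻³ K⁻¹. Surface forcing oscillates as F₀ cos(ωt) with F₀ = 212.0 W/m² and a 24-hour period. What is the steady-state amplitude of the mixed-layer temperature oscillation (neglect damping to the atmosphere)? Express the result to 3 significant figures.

0.0101 K

Areal heat capacity C = ρc_p × D = 4.089×10^6 × 70.63 = 2.89×10^8 J/(m^2 K).
Angular frequency ω = 2π / T = 2π / 86400 s = 7.27×10^-5 s⁻¹.
Cω = 2.89×10^8 × 7.27×10^-5 = 21000 W/(m²·K).
Amplitude A = F₀ / (Cω) = 212.0 / 21000 = 0.0101 K.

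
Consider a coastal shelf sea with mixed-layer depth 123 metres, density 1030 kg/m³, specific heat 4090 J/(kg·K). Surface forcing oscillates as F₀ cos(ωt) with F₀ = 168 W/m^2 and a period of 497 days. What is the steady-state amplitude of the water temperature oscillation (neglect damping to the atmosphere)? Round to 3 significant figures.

Areal heat capacity C = ρ c_p D = 1030 × 4090 × 123 = 5.18×10^8 J/(m^2 K).
Angular frequency ω = 2π / T = 2π / 4.29×10^7 s = 1.46×10^-7 s⁻¹.
Cω = 5.18×10^8 × 1.46×10^-7 = 75.8 W/(m²·K).
Amplitude A = F₀ / (Cω) = 168 / 75.8 = 2.22 K.

2.22 K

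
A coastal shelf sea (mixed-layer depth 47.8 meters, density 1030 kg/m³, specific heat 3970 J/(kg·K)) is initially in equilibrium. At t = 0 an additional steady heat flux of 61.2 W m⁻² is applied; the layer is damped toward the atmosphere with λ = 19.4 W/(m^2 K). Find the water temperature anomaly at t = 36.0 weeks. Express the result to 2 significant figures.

2.8 K

Areal heat capacity C = ρ c_p D = 1030 × 3970 × 47.8 = 1.95×10^8 J/(m²·K).
τ = C / λ = 1.95×10^8 / 19.4 = 1.01×10^7 s.
Equilibrium anomaly ΔT_eq = F / λ = 61.2 / 19.4 = 3.15 K.
t = 36.0 weeks = 2.18×10^7 s, so t/τ = 2.16.
ΔT(t) = ΔT_eq (1 − e^(−t/τ)) = 3.15 × (1 − e^−2.16) = 2.79 K.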